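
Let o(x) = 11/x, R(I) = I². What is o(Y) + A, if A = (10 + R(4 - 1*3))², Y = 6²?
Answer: 4367/36 ≈ 121.31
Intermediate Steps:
Y = 36
A = 121 (A = (10 + (4 - 1*3)²)² = (10 + (4 - 3)²)² = (10 + 1²)² = (10 + 1)² = 11² = 121)
o(Y) + A = 11/36 + 121 = 4367/36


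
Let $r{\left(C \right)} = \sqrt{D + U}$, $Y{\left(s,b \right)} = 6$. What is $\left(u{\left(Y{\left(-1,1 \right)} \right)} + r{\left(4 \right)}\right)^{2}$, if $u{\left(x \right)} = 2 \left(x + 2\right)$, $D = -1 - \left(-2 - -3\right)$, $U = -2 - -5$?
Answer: $289$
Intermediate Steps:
$U = 3$ ($U = -2 + 5 = 3$)
$D = -2$ ($D = -1 - \left(-2 + 3\right) = -1 - 1 = -2$)
$r{\left(C \right)} = 1$ ($r{\left(C \right)} = \sqrt{-2 + 3} = \sqrt{1} = 1$)
$u{\left(x \right)} = 4 + 2 x$ ($u{\left(x \right)} = 2 \left(2 + x\right) = 4 + 2 x$)
$\left(u{\left(Y{\left(-1,1 \right)} \right)} + r{\left(4 \right)}\right)^{2} = \left(\left(4 + 2 \cdot 6\right) + 1\right)^{2} = \left(\left(4 + 12\right) + 1\right)^{2} = \left(16 + 1\right)^{2} = 17^{2} = 289$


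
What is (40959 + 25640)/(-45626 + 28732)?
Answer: -66599/16894 ≈ -3.9422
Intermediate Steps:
(40959 + 25640)/(-45626 + 28732) = 66599/(-16894) = 66599*(-1/16894) = -66599/16894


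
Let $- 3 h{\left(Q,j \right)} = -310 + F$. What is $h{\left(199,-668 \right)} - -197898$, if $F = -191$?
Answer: $198065$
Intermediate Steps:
$h{\left(Q,j \right)} = 167$ ($h{\left(Q,j \right)} = - \frac{-310 - 191}{3} = \left(- \frac{1}{3}\right) \left(-501\right) = 167$)
$h{\left(199,-668 \right)} - -197898 = 167 - -197898 = 167 + 197898 = 198065$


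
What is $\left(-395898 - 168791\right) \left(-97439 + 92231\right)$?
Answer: $2940900312$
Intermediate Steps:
$\left(-395898 - 168791\right) \left(-97439 + 92231\right) = \left(-564689\right) \left(-5208\right) = 2940900312$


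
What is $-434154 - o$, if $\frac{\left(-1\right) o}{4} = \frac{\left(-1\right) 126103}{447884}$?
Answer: $- \frac{48612783637}{111971} \approx -4.3416 \cdot 10^{5}$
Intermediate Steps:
$o = \frac{126103}{111971}$ ($o = - 4 \frac{\left(-1\right) 126103}{447884} = - 4 \left(\left(-126103\right) \frac{1}{447884}\right) = \left(-4\right) \left(- \frac{126103}{447884}\right) = \frac{126103}{111971} \approx 1.1262$)
$-434154 - o = -434154 - \frac{126103}{111971} = - \frac{48612783637}{111971}$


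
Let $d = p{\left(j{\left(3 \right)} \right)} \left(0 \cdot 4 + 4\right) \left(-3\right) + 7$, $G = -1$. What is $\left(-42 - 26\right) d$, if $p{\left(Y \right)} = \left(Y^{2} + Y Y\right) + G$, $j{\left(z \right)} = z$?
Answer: $13396$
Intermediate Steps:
$p{\left(Y \right)} = -1 + 2 Y^{2}$ ($p{\left(Y \right)} = \left(Y^{2} + Y Y\right) - 1 = \left(Y^{2} + Y^{2}\right) - 1 = 2 Y^{2} - 1 = -1 + 2 Y^{2}$)
$d = -197$ ($d = \left(-1 + 2 \cdot 3^{2}\right) \left(0 \cdot 4 + 4\right) \left(-3\right) + 7 = \left(-1 + 2 \cdot 9\right) \left(0 + 4\right) \left(-3\right) + 7 = \left(-1 + 18\right) 4 \left(-3\right) + 7 = 17 \left(-12\right) + 7 = -204 + 7 = -197$)
$\left(-42 - 26\right) d = \left(-42 - 26\right) \left(-197\right) = \left(-68\right) \left(-197\right) = 13396$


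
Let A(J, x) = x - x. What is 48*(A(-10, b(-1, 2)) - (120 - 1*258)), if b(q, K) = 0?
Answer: 6624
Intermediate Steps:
A(J, x) = 0
48*(A(-10, b(-1, 2)) - (120 - 1*258)) = 48*(0 - (120 - 1*258)) = 48*(0 - (120 - 258)) = 48*(0 - 1*(-138)) = 48*(0 + 138) = 48*138 = 6624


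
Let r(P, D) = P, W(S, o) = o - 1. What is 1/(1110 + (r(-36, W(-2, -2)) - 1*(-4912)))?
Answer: 1/5986 ≈ 0.00016706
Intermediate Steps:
W(S, o) = -1 + o
1/(1110 + (r(-36, W(-2, -2)) - 1*(-4912))) = 1/(1110 + (-36 - 1*(-4912))) = 1/(1110 + (-36 + 4912)) = 1/(1110 + 4876) = 1/5986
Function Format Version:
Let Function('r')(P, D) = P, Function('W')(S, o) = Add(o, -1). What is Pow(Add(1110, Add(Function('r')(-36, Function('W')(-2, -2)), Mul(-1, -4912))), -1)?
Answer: Rational(1, 5986) ≈ 0.00016706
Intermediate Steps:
Function('W')(S, o) = Add(-1, o)
Pow(Add(1110, Add(Function('r')(-36, Function('W')(-2, -2)), Mul(-1, -4912))), -1) = Pow(Add(1110, Add(-36, Mul(-1, -4912))), -1) = Pow(Add(1110, Add(-36, 4912)), -1) = Pow(Add(1110, 4876), -1) = Pow(5986, -1) = Rational(1, 5986)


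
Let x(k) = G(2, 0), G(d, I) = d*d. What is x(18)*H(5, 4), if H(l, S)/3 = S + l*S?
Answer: 288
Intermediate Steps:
G(d, I) = d**2
H(l, S) = 3*S + 3*S*l (H(l, S) = 3*(S + l*S) = 3*(S + S*l) = 3*S + 3*S*l)
x(k) = 4 (x(k) = 2**2 = 4)
x(18)*H(5, 4) = 4*(3*4*(1 + 5)) = 4*(3*4*6) = 4*72 = 288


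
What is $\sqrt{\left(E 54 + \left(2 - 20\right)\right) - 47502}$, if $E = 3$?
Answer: $3 i \sqrt{5262} \approx 217.62 i$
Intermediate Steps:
$\sqrt{\left(E 54 + \left(2 - 20\right)\right) - 47502} = \sqrt{\left(3 \cdot 54 + \left(2 - 20\right)\right) - 47502} = \sqrt{\left(162 + \left(2 - 20\right)\right) - 47502} = \sqrt{\left(162 - 18\right) - 47502} = \sqrt{144 - 47502} = \sqrt{-47358} = 3 i \sqrt{5262}$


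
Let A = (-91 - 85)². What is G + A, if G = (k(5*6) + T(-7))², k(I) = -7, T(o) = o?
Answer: 31172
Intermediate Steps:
A = 30976 (A = (-176)² = 30976)
G = 196 (G = (-7 - 7)² = (-14)² = 196)
G + A = 196 + 30976 = 31172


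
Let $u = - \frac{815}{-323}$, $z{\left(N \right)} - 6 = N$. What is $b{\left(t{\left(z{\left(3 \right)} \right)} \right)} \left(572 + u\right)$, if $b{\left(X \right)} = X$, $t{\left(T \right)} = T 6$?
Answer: $\frac{10020834}{323} \approx 31024.0$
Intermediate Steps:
$z{\left(N \right)} = 6 + N$
$t{\left(T \right)} = 6 T$
$u = \frac{815}{323}$ ($u = \left(-815\right) \left(- \frac{1}{323}\right) = \frac{815}{323} \approx 2.5232$)
$b{\left(t{\left(z{\left(3 \right)} \right)} \right)} \left(572 + u\right) = 6 \left(6 + 3\right) \left(572 + \frac{815}{323}\right) = 6 \cdot 9 \cdot \frac{185571}{323} = 54 \cdot \frac{185571}{323} = \frac{10020834}{323}$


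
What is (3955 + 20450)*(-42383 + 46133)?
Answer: 91518750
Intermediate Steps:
(3955 + 20450)*(-42383 + 46133) = 24405*3750 = 91518750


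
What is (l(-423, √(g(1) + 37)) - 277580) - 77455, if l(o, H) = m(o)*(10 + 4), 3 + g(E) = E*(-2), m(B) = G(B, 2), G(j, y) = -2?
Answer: -355063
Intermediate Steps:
m(B) = -2
g(E) = -3 - 2*E (g(E) = -3 + E*(-2) = -3 - 2*E)
l(o, H) = -28 (l(o, H) = -2*(10 + 4) = -2*14 = -28)
(l(-423, √(g(1) + 37)) - 277580) - 77455 = (-28 - 277580) - 77455 = -277608 - 77455 = -355063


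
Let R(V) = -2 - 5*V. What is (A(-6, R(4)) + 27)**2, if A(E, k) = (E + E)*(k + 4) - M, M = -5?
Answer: 61504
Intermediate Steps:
A(E, k) = 5 + 2*E*(4 + k) (A(E, k) = (E + E)*(k + 4) - 1*(-5) = (2*E)*(4 + k) + 5 = 2*E*(4 + k) + 5 = 5 + 2*E*(4 + k))
(A(-6, R(4)) + 27)**2 = ((5 + 8*(-6) + 2*(-6)*(-2 - 5*4)) + 27)**2 = ((5 - 48 + 2*(-6)*(-2 - 20)) + 27)**2 = ((5 - 48 + 2*(-6)*(-22)) + 27)**2 = ((5 - 48 + 264) + 27)**2 = (221 + 27)**2 = 248**2 = 61504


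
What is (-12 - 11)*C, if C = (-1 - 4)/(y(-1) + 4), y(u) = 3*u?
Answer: 115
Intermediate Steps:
C = -5 (C = (-1 - 4)/(3*(-1) + 4) = -5/(-3 + 4) = -5/1 = -5*1 = -5)
(-12 - 11)*C = (-12 - 11)*(-5) = -23*(-5) = 115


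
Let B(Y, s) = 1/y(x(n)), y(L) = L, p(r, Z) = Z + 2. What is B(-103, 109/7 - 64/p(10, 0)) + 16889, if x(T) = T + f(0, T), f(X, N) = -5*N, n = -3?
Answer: 202669/12 ≈ 16889.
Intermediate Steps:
p(r, Z) = 2 + Z
x(T) = -4*T (x(T) = T - 5*T = -4*T)
B(Y, s) = 1/12 (B(Y, s) = 1/(-4*(-3)) = 1/12)
B(-103, 109/7 - 64/p(10, 0)) + 16889 = 1/12 + 16889 = 202669/12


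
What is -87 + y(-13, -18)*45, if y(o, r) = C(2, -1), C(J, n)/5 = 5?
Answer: 1038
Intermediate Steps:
C(J, n) = 25 (C(J, n) = 5*5 = 25)
y(o, r) = 25
-87 + y(-13, -18)*45 = -87 + 25*45 = -87 + 1125 = 1038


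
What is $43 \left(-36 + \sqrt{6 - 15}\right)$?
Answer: $-1548 + 129 i \approx -1548.0 + 129.0 i$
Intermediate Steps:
$43 \left(-36 + \sqrt{6 - 15}\right) = 43 \left(-36 + \sqrt{-9}\right) = 43 \left(-36 + 3 i\right) = -1548 + 129 i$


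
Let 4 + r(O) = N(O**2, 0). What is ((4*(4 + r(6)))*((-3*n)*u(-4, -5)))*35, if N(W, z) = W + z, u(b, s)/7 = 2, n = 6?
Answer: -1270080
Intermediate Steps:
u(b, s) = 14 (u(b, s) = 7*2 = 14)
r(O) = -4 + O**2 (r(O) = -4 + (O**2 + 0) = -4 + O**2)
((4*(4 + r(6)))*((-3*n)*u(-4, -5)))*35 = ((4*(4 + (-4 + 6**2)))*(-3*6*14))*35 = ((4*(4 + (-4 + 36)))*(-18*14))*35 = ((4*(4 + 32))*(-252))*35 = ((4*36)*(-252))*35 = (144*(-252))*35 = -36288*35 = -1270080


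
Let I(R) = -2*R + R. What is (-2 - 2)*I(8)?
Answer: 32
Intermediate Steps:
I(R) = -R
(-2 - 2)*I(8) = (-2 - 2)*(-1*8) = -4*(-8) = 32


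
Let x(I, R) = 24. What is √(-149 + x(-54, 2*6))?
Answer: 5*I*√5 ≈ 11.18*I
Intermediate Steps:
√(-149 + x(-54, 2*6)) = √(-149 + 24) = √(-125) = 5*I*√5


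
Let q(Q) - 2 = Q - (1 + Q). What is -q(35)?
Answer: -1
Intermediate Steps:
q(Q) = 1 (q(Q) = 2 + (Q - (1 + Q)) = 2 + (Q + (-1 - Q)) = 2 - 1 = 1)
-q(35) = -1*1 = -1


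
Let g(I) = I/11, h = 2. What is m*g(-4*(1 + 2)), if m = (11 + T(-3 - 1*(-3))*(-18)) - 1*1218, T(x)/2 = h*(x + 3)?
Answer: 17076/11 ≈ 1552.4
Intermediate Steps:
T(x) = 12 + 4*x (T(x) = 2*(2*(x + 3)) = 2*(2*(3 + x)) = 2*(6 + 2*x) = 12 + 4*x)
m = -1423 (m = (11 + (12 + 4*(-3 - 1*(-3)))*(-18)) - 1*1218 = (11 + (12 + 4*(-3 + 3))*(-18)) - 1218 = (11 + (12 + 4*0)*(-18)) - 1218 = (11 + (12 + 0)*(-18)) - 1218 = (11 + 12*(-18)) - 1218 = (11 - 216) - 1218 = -205 - 1218 = -1423)
g(I) = I/11 (g(I) = I*(1/11) = I/11)
m*g(-4*(1 + 2)) = -1423*(-4*(1 + 2))/11 = -1423*(-4*3)/11 = -1423*(-12)/11 = -1423*(-12/11) = 17076/11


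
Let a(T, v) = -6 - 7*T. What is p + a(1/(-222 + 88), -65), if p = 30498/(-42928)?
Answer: -9575087/1438088 ≈ -6.6582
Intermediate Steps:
p = -15249/21464 (p = 30498*(-1/42928) = -15249/21464 ≈ -0.71045)
p + a(1/(-222 + 88), -65) = -15249/21464 + (-6 - 7/(-222 + 88)) = -15249/21464 + (-6 - 7/(-134)) = -15249/21464 + (-6 - 7*(-1/134)) = -15249/21464 + (-6 + 7/134) = -15249/21464 - 797/134 = -9575087/1438088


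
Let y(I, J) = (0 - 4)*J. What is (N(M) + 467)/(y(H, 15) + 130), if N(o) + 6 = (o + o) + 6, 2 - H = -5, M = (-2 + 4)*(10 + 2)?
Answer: 103/14 ≈ 7.3571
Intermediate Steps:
M = 24 (M = 2*12 = 24)
H = 7 (H = 2 - 1*(-5) = 2 + 5 = 7)
y(I, J) = -4*J
N(o) = 2*o (N(o) = -6 + ((o + o) + 6) = -6 + (2*o + 6) = -6 + (6 + 2*o) = 2*o)
(N(M) + 467)/(y(H, 15) + 130) = (2*24 + 467)/(-4*15 + 130) = (48 + 467)/(-60 + 130) = 515/70 = 515*(1/70) = 103/14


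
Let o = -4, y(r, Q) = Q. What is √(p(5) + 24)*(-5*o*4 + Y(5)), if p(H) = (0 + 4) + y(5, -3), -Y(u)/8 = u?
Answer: 200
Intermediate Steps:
Y(u) = -8*u
p(H) = 1 (p(H) = (0 + 4) - 3 = 4 - 3 = 1)
√(p(5) + 24)*(-5*o*4 + Y(5)) = √(1 + 24)*(-5*(-4)*4 - 8*5) = √25*(20*4 - 40) = 5*(80 - 40) = 5*40 = 200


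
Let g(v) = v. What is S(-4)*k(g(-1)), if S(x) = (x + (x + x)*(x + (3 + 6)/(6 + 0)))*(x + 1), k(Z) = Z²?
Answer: -48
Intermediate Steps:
S(x) = (1 + x)*(x + 2*x*(3/2 + x)) (S(x) = (x + (2*x)*(x + 9/6))*(1 + x) = (x + (2*x)*(x + 9*(⅙)))*(1 + x) = (x + (2*x)*(x + 3/2))*(1 + x) = (x + (2*x)*(3/2 + x))*(1 + x) = (x + 2*x*(3/2 + x))*(1 + x) = (1 + x)*(x + 2*x*(3/2 + x)))
S(-4)*k(g(-1)) = (2*(-4)*(2 + (-4)² + 3*(-4)))*(-1)² = (2*(-4)*(2 + 16 - 12))*1 = (2*(-4)*6)*1 = -48*1 = -48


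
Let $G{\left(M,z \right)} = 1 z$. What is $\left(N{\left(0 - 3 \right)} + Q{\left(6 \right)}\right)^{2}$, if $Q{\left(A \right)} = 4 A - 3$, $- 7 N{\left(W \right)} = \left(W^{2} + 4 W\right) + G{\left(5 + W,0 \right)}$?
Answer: $\frac{22500}{49} \approx 459.18$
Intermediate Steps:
$G{\left(M,z \right)} = z$
$N{\left(W \right)} = - \frac{4 W}{7} - \frac{W^{2}}{7}$ ($N{\left(W \right)} = - \frac{\left(W^{2} + 4 W\right) + 0}{7} = - \frac{W^{2} + 4 W}{7} = - \frac{4 W}{7} - \frac{W^{2}}{7}$)
$Q{\left(A \right)} = -3 + 4 A$
$\left(N{\left(0 - 3 \right)} + Q{\left(6 \right)}\right)^{2} = \left(\frac{\left(0 - 3\right) \left(-4 - \left(0 - 3\right)\right)}{7} + \left(-3 + 4 \cdot 6\right)\right)^{2} = \left(\frac{1}{7} \left(-3\right) \left(-4 - -3\right) + \left(-3 + 24\right)\right)^{2} = \left(\frac{1}{7} \left(-3\right) \left(-4 + 3\right) + 21\right)^{2} = \left(\frac{1}{7} \left(-3\right) \left(-1\right) + 21\right)^{2} = \left(\frac{3}{7} + 21\right)^{2} = \left(\frac{150}{7}\right)^{2} = \frac{22500}{49}$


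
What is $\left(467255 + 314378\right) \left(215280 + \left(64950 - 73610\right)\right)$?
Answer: $161501010460$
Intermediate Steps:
$\left(467255 + 314378\right) \left(215280 + \left(64950 - 73610\right)\right) = 781633 \left(215280 + \left(64950 - 73610\right)\right) = 781633 \left(215280 - 8660\right) = 781633 \cdot 206620 = 161501010460$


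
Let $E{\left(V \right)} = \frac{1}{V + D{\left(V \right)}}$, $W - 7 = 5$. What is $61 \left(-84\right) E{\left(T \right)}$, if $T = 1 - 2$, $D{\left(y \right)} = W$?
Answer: $- \frac{5124}{11} \approx -465.82$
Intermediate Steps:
$W = 12$ ($W = 7 + 5 = 12$)
$D{\left(y \right)} = 12$
$T = -1$ ($T = 1 + \left(-5 + 3\right) = 1 - 2 = -1$)
$E{\left(V \right)} = \frac{1}{12 + V}$ ($E{\left(V \right)} = \frac{1}{V + 12} = \frac{1}{12 + V}$)
$61 \left(-84\right) E{\left(T \right)} = \frac{61 \left(-84\right)}{12 - 1} = - \frac{5124}{11}$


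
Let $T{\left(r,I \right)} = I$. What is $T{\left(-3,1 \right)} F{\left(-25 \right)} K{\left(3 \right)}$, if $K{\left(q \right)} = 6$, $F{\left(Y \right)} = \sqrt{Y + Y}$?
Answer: $30 i \sqrt{2} \approx 42.426 i$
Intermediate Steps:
$F{\left(Y \right)} = \sqrt{2} \sqrt{Y}$ ($F{\left(Y \right)} = \sqrt{2 Y} = \sqrt{2} \sqrt{Y}$)
$T{\left(-3,1 \right)} F{\left(-25 \right)} K{\left(3 \right)} = 1 \sqrt{2} \sqrt{-25} \cdot 6 = 1 \sqrt{2} \cdot 5 i 6 = 1 \cdot 5 i \sqrt{2} \cdot 6 = 1 \cdot 30 i \sqrt{2} = 30 i \sqrt{2}$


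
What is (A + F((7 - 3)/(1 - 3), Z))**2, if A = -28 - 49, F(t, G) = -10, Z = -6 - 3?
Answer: 7569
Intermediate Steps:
Z = -9
A = -77
(A + F((7 - 3)/(1 - 3), Z))**2 = (-77 - 10)**2 = (-87)**2 = 7569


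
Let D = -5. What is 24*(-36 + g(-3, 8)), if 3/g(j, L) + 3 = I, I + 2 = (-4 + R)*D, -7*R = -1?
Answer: -21474/25 ≈ -858.96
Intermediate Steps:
R = ⅐ (R = -⅐*(-1) = ⅐ ≈ 0.14286)
I = 121/7 (I = -2 + (-4 + ⅐)*(-5) = -2 - 27/7*(-5) = -2 + 135/7 = 121/7 ≈ 17.286)
g(j, L) = 21/100 (g(j, L) = 3/(-3 + 121/7) = 3/(100/7) = 3*(7/100) = 21/100)
24*(-36 + g(-3, 8)) = 24*(-36 + 21/100) = 24*(-3579/100) = -21474/25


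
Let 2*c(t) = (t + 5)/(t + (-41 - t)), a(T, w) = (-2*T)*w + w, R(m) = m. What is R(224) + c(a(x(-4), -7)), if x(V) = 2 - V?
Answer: 223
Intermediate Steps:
a(T, w) = w - 2*T*w (a(T, w) = -2*T*w + w = w - 2*T*w)
c(t) = -5/82 - t/82 (c(t) = ((t + 5)/(t + (-41 - t)))/2 = ((5 + t)/(-41))/2 = ((5 + t)*(-1/41))/2 = (-5/41 - t/41)/2 = -5/82 - t/82)
R(224) + c(a(x(-4), -7)) = 224 + (-5/82 - (-7)*(1 - 2*(2 - 1*(-4)))/82) = 224 + (-5/82 - (-7)*(1 - 2*(2 + 4))/82) = 224 + (-5/82 - (-7)*(1 - 2*6)/82) = 224 + (-5/82 - (-7)*(1 - 12)/82) = 224 + (-5/82 - (-7)*(-11)/82) = 224 + (-5/82 - 1/82*77) = 224 + (-5/82 - 77/82) = 224 - 1 = 223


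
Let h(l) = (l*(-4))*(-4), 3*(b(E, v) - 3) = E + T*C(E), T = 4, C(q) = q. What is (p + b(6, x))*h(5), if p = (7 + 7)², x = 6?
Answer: 16720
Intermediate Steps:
b(E, v) = 3 + 5*E/3 (b(E, v) = 3 + (E + 4*E)/3 = 3 + (5*E)/3 = 3 + 5*E/3)
h(l) = 16*l (h(l) = -4*l*(-4) = 16*l)
p = 196 (p = 14² = 196)
(p + b(6, x))*h(5) = (196 + (3 + (5/3)*6))*(16*5) = (196 + (3 + 10))*80 = (196 + 13)*80 = 209*80 = 16720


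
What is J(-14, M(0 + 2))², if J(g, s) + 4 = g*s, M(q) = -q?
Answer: 576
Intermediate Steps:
J(g, s) = -4 + g*s
J(-14, M(0 + 2))² = (-4 - (-14)*(0 + 2))² = (-4 - (-14)*2)² = (-4 - 14*(-2))² = (-4 + 28)² = 24² = 576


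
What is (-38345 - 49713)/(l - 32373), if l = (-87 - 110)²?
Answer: -44029/3218 ≈ -13.682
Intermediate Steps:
l = 38809 (l = (-197)² = 38809)
(-38345 - 49713)/(l - 32373) = (-38345 - 49713)/(38809 - 32373) = -88058/6436 = -88058*1/6436 = -44029/3218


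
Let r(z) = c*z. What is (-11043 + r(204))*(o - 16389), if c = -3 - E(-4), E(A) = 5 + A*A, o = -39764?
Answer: 895022667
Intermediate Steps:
E(A) = 5 + A²
c = -24 (c = -3 - (5 + (-4)²) = -3 - (5 + 16) = -3 - 1*21 = -3 - 21 = -24)
r(z) = -24*z
(-11043 + r(204))*(o - 16389) = (-11043 - 24*204)*(-39764 - 16389) = (-11043 - 4896)*(-56153) = -15939*(-56153) = 895022667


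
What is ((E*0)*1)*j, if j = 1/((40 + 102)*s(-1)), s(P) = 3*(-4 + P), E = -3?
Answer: 0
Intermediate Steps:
s(P) = -12 + 3*P
j = -1/2130 (j = 1/((40 + 102)*(-12 + 3*(-1))) = 1/(142*(-12 - 3)) = (1/142)/(-15) = (1/142)*(-1/15) = -1/2130 ≈ -0.00046948)
((E*0)*1)*j = (-3*0*1)*(-1/2130) = (0*1)*(-1/2130) = 0*(-1/2130) = 0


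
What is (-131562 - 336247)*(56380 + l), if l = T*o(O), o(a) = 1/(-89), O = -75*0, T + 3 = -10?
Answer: -2347387437897/89 ≈ -2.6375e+10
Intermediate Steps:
T = -13 (T = -3 - 10 = -13)
O = 0 (O = -25*0 = 0)
o(a) = -1/89
l = 13/89 (l = -13*(-1/89) = 13/89 ≈ 0.14607)
(-131562 - 336247)*(56380 + l) = (-131562 - 336247)*(56380 + 13/89) = -467809*5017833/89 = -2347387437897/89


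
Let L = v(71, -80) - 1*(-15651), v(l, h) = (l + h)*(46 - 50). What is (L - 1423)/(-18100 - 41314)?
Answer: -7132/29707 ≈ -0.24008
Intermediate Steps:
v(l, h) = -4*h - 4*l (v(l, h) = (h + l)*(-4) = -4*h - 4*l)
L = 15687 (L = (-4*(-80) - 4*71) - 1*(-15651) = (320 - 284) + 15651 = 36 + 15651 = 15687)
(L - 1423)/(-18100 - 41314) = (15687 - 1423)/(-18100 - 41314) = 14264/(-59414) = 14264*(-1/59414) = -7132/29707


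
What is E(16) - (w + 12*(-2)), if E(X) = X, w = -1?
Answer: 41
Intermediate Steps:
E(16) - (w + 12*(-2)) = 16 - (-1 + 12*(-2)) = 16 - (-1 - 24) = 16 - 1*(-25) = 16 + 25 = 41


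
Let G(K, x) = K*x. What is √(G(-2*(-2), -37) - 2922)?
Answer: I*√3070 ≈ 55.408*I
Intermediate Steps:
√(G(-2*(-2), -37) - 2922) = √(-2*(-2)*(-37) - 2922) = √(4*(-37) - 2922) = √(-148 - 2922) = √(-3070) = I*√3070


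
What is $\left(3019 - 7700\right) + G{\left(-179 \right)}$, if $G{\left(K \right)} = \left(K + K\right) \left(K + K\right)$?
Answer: $123483$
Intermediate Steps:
$G{\left(K \right)} = 4 K^{2}$ ($G{\left(K \right)} = 2 K 2 K = 4 K^{2}$)
$\left(3019 - 7700\right) + G{\left(-179 \right)} = \left(3019 - 7700\right) + 4 \left(-179\right)^{2} = \left(3019 - 7700\right) + 4 \cdot 32041 = -4681 + 128164 = 123483$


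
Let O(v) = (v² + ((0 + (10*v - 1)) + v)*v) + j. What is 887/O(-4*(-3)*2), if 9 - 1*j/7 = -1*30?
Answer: 887/7161 ≈ 0.12387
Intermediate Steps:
j = 273 (j = 63 - (-7)*30 = 63 - 7*(-30) = 63 + 210 = 273)
O(v) = 273 + v² + v*(-1 + 11*v) (O(v) = (v² + ((0 + (10*v - 1)) + v)*v) + 273 = (v² + ((0 + (-1 + 10*v)) + v)*v) + 273 = (v² + ((-1 + 10*v) + v)*v) + 273 = (v² + (-1 + 11*v)*v) + 273 = (v² + v*(-1 + 11*v)) + 273 = 273 + v² + v*(-1 + 11*v))
887/O(-4*(-3)*2) = 887/(273 - (-4*(-3))*2 + 12*(-4*(-3)*2)²) = 887/(273 - 12*2 + 12*(12*2)²) = 887/(273 - 1*24 + 12*24²) = 887/(273 - 24 + 12*576) = 887/(273 - 24 + 6912) = 887/7161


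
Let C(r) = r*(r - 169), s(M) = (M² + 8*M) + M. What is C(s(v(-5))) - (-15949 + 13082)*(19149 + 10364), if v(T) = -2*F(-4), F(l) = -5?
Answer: 84617761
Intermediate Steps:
v(T) = 10 (v(T) = -2*(-5) = 10)
s(M) = M² + 9*M
C(r) = r*(-169 + r)
C(s(v(-5))) - (-15949 + 13082)*(19149 + 10364) = (10*(9 + 10))*(-169 + 10*(9 + 10)) - (-15949 + 13082)*(19149 + 10364) = (10*19)*(-169 + 10*19) - (-2867)*29513 = 190*(-169 + 190) - 1*(-84613771) = 190*21 + 84613771 = 3990 + 84613771 = 84617761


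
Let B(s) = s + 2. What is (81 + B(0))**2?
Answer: 6889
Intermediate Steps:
B(s) = 2 + s
(81 + B(0))**2 = (81 + (2 + 0))**2 = (81 + 2)**2 = 83**2 = 6889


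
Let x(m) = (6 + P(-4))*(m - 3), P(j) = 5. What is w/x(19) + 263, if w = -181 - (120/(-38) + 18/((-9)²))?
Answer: 7884799/30096 ≈ 261.99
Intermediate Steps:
x(m) = -33 + 11*m (x(m) = (6 + 5)*(m - 3) = 11*(-3 + m) = -33 + 11*m)
w = -30449/171 (w = -181 - (120*(-1/38) + 18/81) = -181 - (-60/19 + 18*(1/81)) = -181 - (-60/19 + 2/9) = -181 - 1*(-502/171) = -181 + 502/171 = -30449/171 ≈ -178.06)
w/x(19) + 263 = -30449/(171*(-33 + 11*19)) + 263 = -30449/(171*(-33 + 209)) + 263 = -30449/171/176 + 263 = -30449/171*1/176 + 263 = -30449/30096 + 263 = 7884799/30096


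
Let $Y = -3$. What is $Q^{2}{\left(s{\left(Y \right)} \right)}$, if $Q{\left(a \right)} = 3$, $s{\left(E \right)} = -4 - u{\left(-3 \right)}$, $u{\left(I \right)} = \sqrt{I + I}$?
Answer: $9$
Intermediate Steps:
$u{\left(I \right)} = \sqrt{2} \sqrt{I}$ ($u{\left(I \right)} = \sqrt{2 I} = \sqrt{2} \sqrt{I}$)
$s{\left(E \right)} = -4 - i \sqrt{6}$ ($s{\left(E \right)} = -4 - \sqrt{2} \sqrt{-3} = -4 - \sqrt{2} i \sqrt{3} = -4 - i \sqrt{6}$)
$Q^{2}{\left(s{\left(Y \right)} \right)} = 3^{2} = 9$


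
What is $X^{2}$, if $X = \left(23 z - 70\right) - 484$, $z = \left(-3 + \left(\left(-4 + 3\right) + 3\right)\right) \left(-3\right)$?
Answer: $235225$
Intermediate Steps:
$z = 3$ ($z = \left(-3 + \left(-1 + 3\right)\right) \left(-3\right) = \left(-3 + 2\right) \left(-3\right) = \left(-1\right) \left(-3\right) = 3$)
$X = -485$ ($X = \left(23 \cdot 3 - 70\right) - 484 = \left(69 - 70\right) - 484 = -1 - 484 = -485$)
$X^{2} = \left(-485\right)^{2} = 235225$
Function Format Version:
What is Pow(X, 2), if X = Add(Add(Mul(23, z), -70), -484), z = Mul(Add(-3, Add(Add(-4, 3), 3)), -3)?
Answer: 235225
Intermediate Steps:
z = 3 (z = Mul(Add(-3, Add(-1, 3)), -3) = Mul(Add(-3, 2), -3) = Mul(-1, -3) = 3)
X = -485 (X = Add(Add(Mul(23, 3), -70), -484) = Add(Add(69, -70), -484) = Add(-1, -484) = -485)
Pow(X, 2) = Pow(-485, 2) = 235225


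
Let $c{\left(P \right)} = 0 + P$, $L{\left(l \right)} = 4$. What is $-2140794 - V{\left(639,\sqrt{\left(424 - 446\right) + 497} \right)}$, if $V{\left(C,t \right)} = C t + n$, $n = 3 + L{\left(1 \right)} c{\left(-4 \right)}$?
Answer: $-2140781 - 3195 \sqrt{19} \approx -2.1547 \cdot 10^{6}$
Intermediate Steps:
$c{\left(P \right)} = P$
$n = -13$ ($n = 3 + 4 \left(-4\right) = 3 - 16 = -13$)
$V{\left(C,t \right)} = -13 + C t$ ($V{\left(C,t \right)} = C t - 13 = -13 + C t$)
$-2140794 - V{\left(639,\sqrt{\left(424 - 446\right) + 497} \right)} = -2140794 - \left(-13 + 639 \sqrt{\left(424 - 446\right) + 497}\right) = -2140794 - \left(-13 + 639 \sqrt{-22 + 497}\right) = -2140794 - \left(-13 + 639 \sqrt{475}\right) = -2140794 - \left(-13 + 639 \cdot 5 \sqrt{19}\right) = -2140794 - \left(-13 + 3195 \sqrt{19}\right) = -2140794 + \left(13 - 3195 \sqrt{19}\right) = -2140781 - 3195 \sqrt{19}$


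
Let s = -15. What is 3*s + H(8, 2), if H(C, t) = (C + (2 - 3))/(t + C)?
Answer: -443/10 ≈ -44.300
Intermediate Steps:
H(C, t) = (-1 + C)/(C + t) (H(C, t) = (C - 1)/(C + t) = (-1 + C)/(C + t))
3*s + H(8, 2) = 3*(-15) + (-1 + 8)/(8 + 2) = -45 + 7/10 = -443/10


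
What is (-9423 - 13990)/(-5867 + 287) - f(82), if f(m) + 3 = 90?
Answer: -462047/5580 ≈ -82.804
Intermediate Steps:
f(m) = 87 (f(m) = -3 + 90 = 87)
(-9423 - 13990)/(-5867 + 287) - f(82) = (-9423 - 13990)/(-5867 + 287) - 1*87 = -23413/(-5580) - 87 = -23413*(-1/5580) - 87 = 23413/5580 - 87 = -462047/5580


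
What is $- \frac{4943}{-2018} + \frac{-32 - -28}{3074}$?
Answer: $\frac{7593355}{3101666} \approx 2.4482$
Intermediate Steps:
$- \frac{4943}{-2018} + \frac{-32 - -28}{3074} = \left(-4943\right) \left(- \frac{1}{2018}\right) + \left(-32 + 28\right) \frac{1}{3074} = \frac{4943}{2018} - \frac{2}{1537} = \frac{7593355}{3101666}$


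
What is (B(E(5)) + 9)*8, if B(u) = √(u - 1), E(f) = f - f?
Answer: 72 + 8*I ≈ 72.0 + 8.0*I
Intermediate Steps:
E(f) = 0
B(u) = √(-1 + u)
(B(E(5)) + 9)*8 = (√(-1 + 0) + 9)*8 = (√(-1) + 9)*8 = (I + 9)*8 = (9 + I)*8 = 72 + 8*I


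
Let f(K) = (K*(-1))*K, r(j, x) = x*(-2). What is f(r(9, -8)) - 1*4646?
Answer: -4902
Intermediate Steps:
r(j, x) = -2*x
f(K) = -K² (f(K) = (-K)*K = -K²)
f(r(9, -8)) - 1*4646 = -(-2*(-8))² - 1*4646 = -1*16² - 4646 = -1*256 - 4646 = -256 - 4646 = -4902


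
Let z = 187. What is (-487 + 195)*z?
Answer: -54604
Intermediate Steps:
(-487 + 195)*z = (-487 + 195)*187 = -292*187 = -54604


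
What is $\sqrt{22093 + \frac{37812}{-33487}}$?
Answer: $\frac{\sqrt{24773363770273}}{33487} \approx 148.63$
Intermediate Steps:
$\sqrt{22093 + \frac{37812}{-33487}} = \sqrt{22093 + 37812 \left(- \frac{1}{33487}\right)} = \sqrt{22093 - \frac{37812}{33487}} = \sqrt{\frac{739790479}{33487}} = \frac{\sqrt{24773363770273}}{33487}$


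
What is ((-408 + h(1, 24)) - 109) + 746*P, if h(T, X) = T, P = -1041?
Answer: -777102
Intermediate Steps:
((-408 + h(1, 24)) - 109) + 746*P = ((-408 + 1) - 109) + 746*(-1041) = (-407 - 109) - 776586 = -516 - 776586 = -777102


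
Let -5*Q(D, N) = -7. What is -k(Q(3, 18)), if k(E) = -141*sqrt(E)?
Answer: 141*sqrt(35)/5 ≈ 166.83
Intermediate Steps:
Q(D, N) = 7/5 (Q(D, N) = -1/5*(-7) = 7/5)
-k(Q(3, 18)) = -(-141)*sqrt(7/5) = -(-141)*sqrt(35)/5 = 141*sqrt(35)/5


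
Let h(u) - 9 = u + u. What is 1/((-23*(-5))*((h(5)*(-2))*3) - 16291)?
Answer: -1/29401 ≈ -3.4012e-5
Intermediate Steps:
h(u) = 9 + 2*u (h(u) = 9 + (u + u) = 9 + 2*u)
1/((-23*(-5))*((h(5)*(-2))*3) - 16291) = 1/((-23*(-5))*(((9 + 2*5)*(-2))*3) - 16291) = 1/(115*(((9 + 10)*(-2))*3) - 16291) = 1/(115*((19*(-2))*3) - 16291) = 1/(115*(-38*3) - 16291) = 1/(115*(-114) - 16291) = 1/(-13110 - 16291) = 1/(-29401) = -1/29401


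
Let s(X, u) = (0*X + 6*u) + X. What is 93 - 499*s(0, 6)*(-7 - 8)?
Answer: 269553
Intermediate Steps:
s(X, u) = X + 6*u (s(X, u) = (0 + 6*u) + X = 6*u + X = X + 6*u)
93 - 499*s(0, 6)*(-7 - 8) = 93 - 499*(0 + 6*6)*(-7 - 8) = 93 - 499*(0 + 36)*(-15) = 93 - 17964*(-15) = 93 - 499*(-540) = 93 + 269460 = 269553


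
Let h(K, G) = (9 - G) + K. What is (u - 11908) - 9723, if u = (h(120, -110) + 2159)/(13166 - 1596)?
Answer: -125134136/5785 ≈ -21631.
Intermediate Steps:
h(K, G) = 9 + K - G
u = 1199/5785 (u = ((9 + 120 - 1*(-110)) + 2159)/(13166 - 1596) = ((9 + 120 + 110) + 2159)/11570 = (239 + 2159)*(1/11570) = 2398*(1/11570) = 1199/5785 ≈ 0.20726)
(u - 11908) - 9723 = (1199/5785 - 11908) - 9723 = -68886581/5785 - 9723 = -125134136/5785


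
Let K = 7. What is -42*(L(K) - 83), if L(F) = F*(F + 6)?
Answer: -336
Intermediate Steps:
L(F) = F*(6 + F)
-42*(L(K) - 83) = -42*(7*(6 + 7) - 83) = -42*(7*13 - 83) = -42*(91 - 83) = -42*8 = -336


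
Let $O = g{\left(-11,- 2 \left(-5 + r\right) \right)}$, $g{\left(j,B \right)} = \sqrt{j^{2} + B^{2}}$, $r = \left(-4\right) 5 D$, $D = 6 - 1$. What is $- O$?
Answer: $- \sqrt{44221} \approx -210.29$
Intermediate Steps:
$D = 5$
$r = -100$ ($r = \left(-4\right) 5 \cdot 5 = \left(-20\right) 5 = -100$)
$g{\left(j,B \right)} = \sqrt{B^{2} + j^{2}}$
$O = \sqrt{44221}$ ($O = \sqrt{\left(- 2 \left(-5 - 100\right)\right)^{2} + \left(-11\right)^{2}} = \sqrt{\left(\left(-2\right) \left(-105\right)\right)^{2} + 121} = \sqrt{210^{2} + 121} = \sqrt{44100 + 121} = \sqrt{44221} \approx 210.29$)
$- O = - \sqrt{44221}$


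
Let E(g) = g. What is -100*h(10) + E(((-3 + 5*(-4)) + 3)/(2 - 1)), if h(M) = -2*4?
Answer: 780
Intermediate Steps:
h(M) = -8
-100*h(10) + E(((-3 + 5*(-4)) + 3)/(2 - 1)) = -100*(-8) + ((-3 + 5*(-4)) + 3)/(2 - 1) = 800 + ((-3 - 20) + 3)/1 = 800 + (-23 + 3)*1 = 800 - 20*1 = 800 - 20 = 780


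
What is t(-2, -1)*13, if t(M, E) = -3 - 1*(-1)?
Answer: -26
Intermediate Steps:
t(M, E) = -2 (t(M, E) = -3 + 1 = -2)
t(-2, -1)*13 = -2*13 = -26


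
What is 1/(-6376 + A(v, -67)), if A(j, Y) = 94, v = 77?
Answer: -1/6282 ≈ -0.00015918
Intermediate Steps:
1/(-6376 + A(v, -67)) = 1/(-6376 + 94) = 1/(-6282) = -1/6282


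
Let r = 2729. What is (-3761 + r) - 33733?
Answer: -34765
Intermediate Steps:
(-3761 + r) - 33733 = (-3761 + 2729) - 33733 = -1032 - 33733 = -34765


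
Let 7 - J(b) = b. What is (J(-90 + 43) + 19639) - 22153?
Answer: -2460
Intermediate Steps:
J(b) = 7 - b
(J(-90 + 43) + 19639) - 22153 = ((7 - (-90 + 43)) + 19639) - 22153 = ((7 - 1*(-47)) + 19639) - 22153 = ((7 + 47) + 19639) - 22153 = (54 + 19639) - 22153 = 19693 - 22153 = -2460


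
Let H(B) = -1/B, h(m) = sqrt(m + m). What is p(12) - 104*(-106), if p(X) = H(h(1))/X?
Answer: 11024 - sqrt(2)/24 ≈ 11024.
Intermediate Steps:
h(m) = sqrt(2)*sqrt(m) (h(m) = sqrt(2*m) = sqrt(2)*sqrt(m))
p(X) = -sqrt(2)/(2*X) (p(X) = (-1/(sqrt(2)*sqrt(1)))/X = (-1/(sqrt(2)*1))/X = (-1/(sqrt(2)))/X = (-sqrt(2)/2)/X = -sqrt(2)/(2*X))
p(12) - 104*(-106) = -1/2*sqrt(2)/12 - 104*(-106) = -1/2*sqrt(2)*1/12 + 11024 = -sqrt(2)/24 + 11024 = 11024 - sqrt(2)/24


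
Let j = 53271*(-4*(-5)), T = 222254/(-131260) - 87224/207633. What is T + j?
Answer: 14518400308798289/13626953790 ≈ 1.0654e+6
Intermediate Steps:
T = -28798143511/13626953790 (T = 222254*(-1/131260) - 87224*1/207633 = -111127/65630 - 87224/207633 = -28798143511/13626953790 ≈ -2.1133)
j = 1065420 (j = 53271*20 = 1065420)
T + j = -28798143511/13626953790 + 1065420 = 14518400308798289/13626953790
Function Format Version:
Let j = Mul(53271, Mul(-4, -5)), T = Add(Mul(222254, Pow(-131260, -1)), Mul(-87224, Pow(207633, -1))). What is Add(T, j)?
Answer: Rational(14518400308798289, 13626953790) ≈ 1.0654e+6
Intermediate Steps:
T = Rational(-28798143511, 13626953790) (T = Add(Mul(222254, Rational(-1, 131260)), Mul(-87224, Rational(1, 207633))) = Add(Rational(-111127, 65630), Rational(-87224, 207633)) = Rational(-28798143511, 13626953790) ≈ -2.1133)
j = 1065420 (j = Mul(53271, 20) = 1065420)
Add(T, j) = Add(Rational(-28798143511, 13626953790), 1065420) = Rational(14518400308798289, 13626953790)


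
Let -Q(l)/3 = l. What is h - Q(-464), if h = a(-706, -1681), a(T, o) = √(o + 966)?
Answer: -1392 + I*√715 ≈ -1392.0 + 26.739*I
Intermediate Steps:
Q(l) = -3*l
a(T, o) = √(966 + o)
h = I*√715 (h = √(966 - 1681) = √(-715) = I*√715 ≈ 26.739*I)
h - Q(-464) = I*√715 - (-3)*(-464) = I*√715 - 1*1392 = I*√715 - 1392 = -1392 + I*√715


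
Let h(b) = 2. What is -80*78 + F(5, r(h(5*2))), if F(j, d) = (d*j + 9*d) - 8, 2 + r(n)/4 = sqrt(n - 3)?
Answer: -6360 + 56*I ≈ -6360.0 + 56.0*I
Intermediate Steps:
r(n) = -8 + 4*sqrt(-3 + n) (r(n) = -8 + 4*sqrt(n - 3) = -8 + 4*sqrt(-3 + n))
F(j, d) = -8 + 9*d + d*j (F(j, d) = (9*d + d*j) - 8 = -8 + 9*d + d*j)
-80*78 + F(5, r(h(5*2))) = -80*78 + (-8 + 9*(-8 + 4*sqrt(-3 + 2)) + (-8 + 4*sqrt(-3 + 2))*5) = -6240 + (-8 + 9*(-8 + 4*sqrt(-1)) + (-8 + 4*sqrt(-1))*5) = -6240 + (-8 + 9*(-8 + 4*I) + (-8 + 4*I)*5) = -6240 + (-8 + (-72 + 36*I) + (-40 + 20*I)) = -6240 + (-120 + 56*I) = -6360 + 56*I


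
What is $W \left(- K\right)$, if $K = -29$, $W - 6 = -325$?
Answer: $-9251$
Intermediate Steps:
$W = -319$ ($W = 6 - 325 = -319$)
$W \left(- K\right) = - 319 \left(\left(-1\right) \left(-29\right)\right) = \left(-319\right) 29 = -9251$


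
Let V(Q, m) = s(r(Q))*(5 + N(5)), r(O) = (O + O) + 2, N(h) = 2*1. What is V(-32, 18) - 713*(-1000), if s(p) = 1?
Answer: 713007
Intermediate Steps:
N(h) = 2
r(O) = 2 + 2*O (r(O) = 2*O + 2 = 2 + 2*O)
V(Q, m) = 7 (V(Q, m) = 1*(5 + 2) = 1*7 = 7)
V(-32, 18) - 713*(-1000) = 7 - 713*(-1000) = 7 + 713000 = 713007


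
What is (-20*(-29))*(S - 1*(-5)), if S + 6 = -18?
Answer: -11020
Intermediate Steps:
S = -24 (S = -6 - 18 = -24)
(-20*(-29))*(S - 1*(-5)) = (-20*(-29))*(-24 - 1*(-5)) = 580*(-24 + 5) = 580*(-19) = -11020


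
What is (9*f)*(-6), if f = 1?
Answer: -54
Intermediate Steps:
(9*f)*(-6) = (9*1)*(-6) = 9*(-6) = -54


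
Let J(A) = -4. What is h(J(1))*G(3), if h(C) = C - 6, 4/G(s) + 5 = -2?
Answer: 40/7 ≈ 5.7143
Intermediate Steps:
G(s) = -4/7 (G(s) = 4/(-5 - 2) = 4/(-7) = 4*(-⅐) = -4/7)
h(C) = -6 + C
h(J(1))*G(3) = (-6 - 4)*(-4/7) = -10*(-4/7) = 40/7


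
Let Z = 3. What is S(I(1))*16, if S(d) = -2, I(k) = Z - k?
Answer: -32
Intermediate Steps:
I(k) = 3 - k
S(I(1))*16 = -2*16 = -32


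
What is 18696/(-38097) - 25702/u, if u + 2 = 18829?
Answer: -443719562/239084073 ≈ -1.8559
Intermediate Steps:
u = 18827 (u = -2 + 18829 = 18827)
18696/(-38097) - 25702/u = 18696/(-38097) - 25702/18827 = 18696*(-1/38097) - 25702*1/18827 = -6232/12699 - 25702/18827 = -443719562/239084073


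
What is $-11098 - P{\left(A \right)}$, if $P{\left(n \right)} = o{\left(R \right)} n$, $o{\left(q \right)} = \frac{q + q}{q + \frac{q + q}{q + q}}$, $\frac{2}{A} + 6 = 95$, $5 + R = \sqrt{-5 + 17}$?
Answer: $- \frac{987730}{89} - \frac{2 \sqrt{3}}{89} \approx -11098.0$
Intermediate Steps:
$R = -5 + 2 \sqrt{3}$ ($R = -5 + \sqrt{-5 + 17} = -5 + \sqrt{12} = -5 + 2 \sqrt{3} \approx -1.5359$)
$A = \frac{2}{89}$ ($A = \frac{2}{-6 + 95} = \frac{2}{89} \approx 0.022472$)
$o{\left(q \right)} = \frac{2 q}{1 + q}$ ($o{\left(q \right)} = \frac{2 q}{q + \frac{2 q}{2 q}} = \frac{2 q}{q + 2 q \frac{1}{2 q}} = \frac{2 q}{q + 1} = \frac{2 q}{1 + q}$)
$P{\left(n \right)} = \frac{2 n \left(-5 + 2 \sqrt{3}\right)}{-4 + 2 \sqrt{3}}$ ($P{\left(n \right)} = \frac{2 \left(-5 + 2 \sqrt{3}\right)}{1 - \left(5 - 2 \sqrt{3}\right)} n = \frac{2 \left(-5 + 2 \sqrt{3}\right)}{-4 + 2 \sqrt{3}} n = \frac{2 n \left(-5 + 2 \sqrt{3}\right)}{-4 + 2 \sqrt{3}}$)
$-11098 - P{\left(A \right)} = -11098 - \left(4 \cdot \frac{2}{89} + \frac{2 \sqrt{3}}{89}\right) = -11098 - \left(\frac{8}{89} + \frac{2 \sqrt{3}}{89}\right) = - \frac{987730}{89} - \frac{2 \sqrt{3}}{89}$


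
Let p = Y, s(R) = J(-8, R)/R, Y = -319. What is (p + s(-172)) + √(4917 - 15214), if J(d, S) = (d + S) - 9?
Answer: -54679/172 + I*√10297 ≈ -317.9 + 101.47*I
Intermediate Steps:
J(d, S) = -9 + S + d (J(d, S) = (S + d) - 9 = -9 + S + d)
s(R) = (-17 + R)/R (s(R) = (-9 + R - 8)/R = (-17 + R)/R)
p = -319
(p + s(-172)) + √(4917 - 15214) = (-319 + (-17 - 172)/(-172)) + √(4917 - 15214) = (-319 - 1/172*(-189)) + √(-10297) = (-319 + 189/172) + I*√10297 = -54679/172 + I*√10297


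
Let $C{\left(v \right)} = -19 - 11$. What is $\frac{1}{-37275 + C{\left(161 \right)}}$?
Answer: $- \frac{1}{37305} \approx -2.6806 \cdot 10^{-5}$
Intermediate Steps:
$C{\left(v \right)} = -30$
$\frac{1}{-37275 + C{\left(161 \right)}} = \frac{1}{-37275 - 30} = \frac{1}{-37305} = - \frac{1}{37305}$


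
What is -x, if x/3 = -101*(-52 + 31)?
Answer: -6363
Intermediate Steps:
x = 6363 (x = 3*(-101*(-52 + 31)) = 3*(-101*(-21)) = 3*2121 = 6363)
-x = -1*6363 = -6363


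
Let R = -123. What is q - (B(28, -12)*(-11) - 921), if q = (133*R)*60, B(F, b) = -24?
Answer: -980883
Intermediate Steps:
q = -981540 (q = (133*(-123))*60 = -16359*60 = -981540)
q - (B(28, -12)*(-11) - 921) = -981540 - (-24*(-11) - 921) = -981540 - (264 - 921) = -981540 - 1*(-657) = -981540 + 657 = -980883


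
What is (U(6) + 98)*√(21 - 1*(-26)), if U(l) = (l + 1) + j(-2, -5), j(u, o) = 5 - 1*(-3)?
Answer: 113*√47 ≈ 774.69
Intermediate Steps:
j(u, o) = 8 (j(u, o) = 5 + 3 = 8)
U(l) = 9 + l (U(l) = (l + 1) + 8 = (1 + l) + 8 = 9 + l)
(U(6) + 98)*√(21 - 1*(-26)) = ((9 + 6) + 98)*√(21 - 1*(-26)) = (15 + 98)*√(21 + 26) = 113*√47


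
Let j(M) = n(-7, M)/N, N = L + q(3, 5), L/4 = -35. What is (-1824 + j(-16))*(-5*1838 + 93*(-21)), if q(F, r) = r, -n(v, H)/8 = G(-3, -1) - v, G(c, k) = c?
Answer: 2743495744/135 ≈ 2.0322e+7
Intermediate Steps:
L = -140 (L = 4*(-35) = -140)
n(v, H) = 24 + 8*v (n(v, H) = -8*(-3 - v) = 24 + 8*v)
N = -135 (N = -140 + 5 = -135)
j(M) = 32/135 (j(M) = (24 + 8*(-7))/(-135) = (24 - 56)*(-1/135) = -32*(-1/135) = 32/135)
(-1824 + j(-16))*(-5*1838 + 93*(-21)) = (-1824 + 32/135)*(-5*1838 + 93*(-21)) = -246208*(-9190 - 1953)/135 = -246208/135*(-11143) = 2743495744/135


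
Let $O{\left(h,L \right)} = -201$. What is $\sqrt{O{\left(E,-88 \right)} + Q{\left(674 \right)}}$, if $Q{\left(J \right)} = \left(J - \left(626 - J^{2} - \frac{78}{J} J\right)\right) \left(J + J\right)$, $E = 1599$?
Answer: $\sqrt{612533695} \approx 24749.0$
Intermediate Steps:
$Q{\left(J \right)} = 2 J \left(-548 + J + J^{2}\right)$ ($Q{\left(J \right)} = \left(J + \left(\left(J^{2} + 78\right) - 626\right)\right) 2 J = \left(J + \left(\left(78 + J^{2}\right) - 626\right)\right) 2 J = \left(J + \left(-548 + J^{2}\right)\right) 2 J = \left(-548 + J + J^{2}\right) 2 J = 2 J \left(-548 + J + J^{2}\right)$)
$\sqrt{O{\left(E,-88 \right)} + Q{\left(674 \right)}} = \sqrt{-201 + 2 \cdot 674 \left(-548 + 674 + 674^{2}\right)} = \sqrt{-201 + 2 \cdot 674 \left(-548 + 674 + 454276\right)} = \sqrt{-201 + 2 \cdot 674 \cdot 454402} = \sqrt{-201 + 612533896} = \sqrt{612533695}$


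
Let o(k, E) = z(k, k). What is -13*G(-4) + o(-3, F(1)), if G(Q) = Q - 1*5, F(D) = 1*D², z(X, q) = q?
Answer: 114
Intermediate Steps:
F(D) = D²
o(k, E) = k
G(Q) = -5 + Q (G(Q) = Q - 5 = -5 + Q)
-13*G(-4) + o(-3, F(1)) = -13*(-5 - 4) - 3 = -13*(-9) - 3 = 117 - 3 = 114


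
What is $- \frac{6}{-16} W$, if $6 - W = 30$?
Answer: $-9$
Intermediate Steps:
$W = -24$ ($W = 6 - 30 = -24$)
$- \frac{6}{-16} W = - \frac{6}{-16} \left(-24\right) = \left(-6\right) \left(- \frac{1}{16}\right) \left(-24\right) = \frac{3}{8} \left(-24\right) = -9$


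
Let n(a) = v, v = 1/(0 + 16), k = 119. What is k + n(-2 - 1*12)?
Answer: 1905/16 ≈ 119.06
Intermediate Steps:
v = 1/16 ≈ 0.062500
n(a) = 1/16
k + n(-2 - 1*12) = 119 + 1/16 = 1905/16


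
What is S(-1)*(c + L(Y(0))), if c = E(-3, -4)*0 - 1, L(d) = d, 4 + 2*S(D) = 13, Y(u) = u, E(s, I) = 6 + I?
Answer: -9/2 ≈ -4.5000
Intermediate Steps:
S(D) = 9/2 (S(D) = -2 + (½)*13 = -2 + 13/2 = 9/2)
c = -1 (c = (6 - 4)*0 - 1 = 2*0 - 1 = 0 - 1 = -1)
S(-1)*(c + L(Y(0))) = 9*(-1 + 0)/2 = (9/2)*(-1) = -9/2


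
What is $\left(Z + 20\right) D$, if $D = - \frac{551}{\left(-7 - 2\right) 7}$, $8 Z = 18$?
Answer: $\frac{49039}{252} \approx 194.6$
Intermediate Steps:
$Z = \frac{9}{4}$ ($Z = \frac{1}{8} \cdot 18 = \frac{9}{4} \approx 2.25$)
$D = \frac{551}{63}$ ($D = - \frac{551}{\left(-9\right) 7} = - \frac{551}{-63} = \left(-551\right) \left(- \frac{1}{63}\right) = \frac{551}{63} \approx 8.746$)
$\left(Z + 20\right) D = \left(\frac{9}{4} + 20\right) \frac{551}{63} = \frac{89}{4} \cdot \frac{551}{63} = \frac{49039}{252}$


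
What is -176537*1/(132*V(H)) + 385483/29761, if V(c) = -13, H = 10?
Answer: 5915406485/51069876 ≈ 115.83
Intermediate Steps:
-176537*1/(132*V(H)) + 385483/29761 = -176537/((-13*132)) + 385483/29761 = -176537/(-1716) + 385483*(1/29761) = -176537*(-1/1716) + 385483/29761 = 176537/1716 + 385483/29761 = 5915406485/51069876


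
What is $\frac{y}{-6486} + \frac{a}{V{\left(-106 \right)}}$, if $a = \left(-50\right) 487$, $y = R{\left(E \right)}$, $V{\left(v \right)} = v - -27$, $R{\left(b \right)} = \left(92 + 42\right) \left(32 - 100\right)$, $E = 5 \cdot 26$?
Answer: $\frac{79326974}{256197} \approx 309.63$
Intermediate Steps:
$E = 130$
$R{\left(b \right)} = -9112$ ($R{\left(b \right)} = 134 \left(-68\right) = -9112$)
$V{\left(v \right)} = 27 + v$ ($V{\left(v \right)} = v + 27 = 27 + v$)
$y = -9112$
$a = -24350$
$\frac{y}{-6486} + \frac{a}{V{\left(-106 \right)}} = - \frac{9112}{-6486} - \frac{24350}{27 - 106} = \left(-9112\right) \left(- \frac{1}{6486}\right) - \frac{24350}{-79} = \frac{4556}{3243} - - \frac{24350}{79} = \frac{4556}{3243} + \frac{24350}{79} = \frac{79326974}{256197}$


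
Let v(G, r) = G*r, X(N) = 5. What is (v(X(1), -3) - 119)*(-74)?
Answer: 9916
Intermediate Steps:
(v(X(1), -3) - 119)*(-74) = (5*(-3) - 119)*(-74) = (-15 - 119)*(-74) = -134*(-74) = 9916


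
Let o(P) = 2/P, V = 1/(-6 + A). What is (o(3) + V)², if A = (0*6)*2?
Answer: ¼ ≈ 0.25000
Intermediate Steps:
A = 0 (A = 0*2 = 0)
V = -⅙ (V = 1/(-6 + 0) = 1/(-6) = -⅙ ≈ -0.16667)
(o(3) + V)² = (2/3 - ⅙)² = (2*(⅓) - ⅙)² = (⅔ - ⅙)² = (½)² = ¼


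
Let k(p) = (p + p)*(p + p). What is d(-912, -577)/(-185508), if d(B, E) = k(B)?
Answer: -92416/5153 ≈ -17.934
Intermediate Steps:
k(p) = 4*p**2 (k(p) = (2*p)*(2*p) = 4*p**2)
d(B, E) = 4*B**2
d(-912, -577)/(-185508) = (4*(-912)**2)/(-185508) = (4*831744)*(-1/185508) = 3326976*(-1/185508) = -92416/5153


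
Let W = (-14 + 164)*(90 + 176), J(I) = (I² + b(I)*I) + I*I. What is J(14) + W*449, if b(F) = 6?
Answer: 17915576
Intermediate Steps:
J(I) = 2*I² + 6*I (J(I) = (I² + 6*I) + I*I = (I² + 6*I) + I² = 2*I² + 6*I)
W = 39900 (W = 150*266 = 39900)
J(14) + W*449 = 2*14*(3 + 14) + 39900*449 = 2*14*17 + 17915100 = 476 + 17915100 = 17915576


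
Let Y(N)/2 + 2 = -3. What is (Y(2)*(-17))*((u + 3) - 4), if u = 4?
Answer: 510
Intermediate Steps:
Y(N) = -10 (Y(N) = -4 + 2*(-3) = -4 - 6 = -10)
(Y(2)*(-17))*((u + 3) - 4) = (-10*(-17))*((4 + 3) - 4) = 170*(7 - 4) = 170*3 = 510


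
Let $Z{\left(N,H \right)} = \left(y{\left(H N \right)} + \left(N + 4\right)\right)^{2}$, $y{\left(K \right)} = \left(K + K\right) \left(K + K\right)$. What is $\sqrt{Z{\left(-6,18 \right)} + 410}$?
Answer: $3 \sqrt{241844014} \approx 46654.0$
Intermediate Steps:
$y{\left(K \right)} = 4 K^{2}$ ($y{\left(K \right)} = 2 K 2 K = 4 K^{2}$)
$Z{\left(N,H \right)} = \left(4 + N + 4 H^{2} N^{2}\right)^{2}$ ($Z{\left(N,H \right)} = \left(4 \left(H N\right)^{2} + \left(N + 4\right)\right)^{2} = \left(4 H^{2} N^{2} + \left(4 + N\right)\right)^{2} = \left(4 + N + 4 H^{2} N^{2}\right)^{2}$)
$\sqrt{Z{\left(-6,18 \right)} + 410} = \sqrt{\left(4 - 6 + 4 \cdot 18^{2} \left(-6\right)^{2}\right)^{2} + 410} = \sqrt{\left(4 - 6 + 4 \cdot 324 \cdot 36\right)^{2} + 410} = \sqrt{\left(4 - 6 + 46656\right)^{2} + 410} = \sqrt{46654^{2} + 410} = \sqrt{2176595716 + 410} = \sqrt{2176596126} = 3 \sqrt{241844014}$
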